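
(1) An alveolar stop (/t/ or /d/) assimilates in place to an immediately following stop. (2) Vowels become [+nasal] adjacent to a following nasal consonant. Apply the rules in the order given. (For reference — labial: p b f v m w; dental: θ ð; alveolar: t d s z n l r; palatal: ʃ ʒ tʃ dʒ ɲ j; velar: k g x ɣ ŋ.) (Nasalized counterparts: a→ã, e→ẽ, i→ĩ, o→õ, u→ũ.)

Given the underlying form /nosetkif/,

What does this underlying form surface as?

[nosekkif]

Rule 1: /t/ before /k/ (velar) → [k]
After rule 1: nosekkif
Rule 2: no segment meets the rule's conditions; no change.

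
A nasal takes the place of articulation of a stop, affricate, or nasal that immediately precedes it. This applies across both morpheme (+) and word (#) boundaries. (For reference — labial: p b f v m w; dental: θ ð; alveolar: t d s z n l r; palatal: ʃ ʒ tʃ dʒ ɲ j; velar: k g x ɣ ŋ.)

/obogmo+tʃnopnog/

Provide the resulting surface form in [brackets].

[obogŋo+tʃɲopmog]

/m/ after /g/ (velar) → [ŋ]
/n/ after /tʃ/ (palatal) → [ɲ]
/n/ after /p/ (labial) → [m]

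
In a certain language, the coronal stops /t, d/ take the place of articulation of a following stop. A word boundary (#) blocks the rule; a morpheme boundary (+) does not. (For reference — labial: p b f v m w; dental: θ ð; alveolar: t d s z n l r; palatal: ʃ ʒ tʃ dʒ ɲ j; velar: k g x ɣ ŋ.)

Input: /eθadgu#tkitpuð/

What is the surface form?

/d/ before /g/ (velar) → [g]
/t/ before /k/ (velar) → [k]
/t/ before /p/ (labial) → [p]

[eθaggu#kkippuð]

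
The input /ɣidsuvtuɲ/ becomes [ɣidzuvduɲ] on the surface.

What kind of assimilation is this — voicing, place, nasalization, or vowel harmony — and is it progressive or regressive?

/s/→[z] /t/→[d].
Each target copies a feature from the preceding segment, so the direction is progressive.

voicing assimilation, progressive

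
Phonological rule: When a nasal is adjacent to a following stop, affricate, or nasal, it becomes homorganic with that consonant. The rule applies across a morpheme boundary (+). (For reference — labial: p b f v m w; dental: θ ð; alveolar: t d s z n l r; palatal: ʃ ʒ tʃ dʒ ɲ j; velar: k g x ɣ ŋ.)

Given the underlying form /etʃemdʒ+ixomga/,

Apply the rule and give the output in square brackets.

[etʃeɲdʒ+ixoŋga]

/m/ before /dʒ/ (palatal) → [ɲ]
/m/ before /g/ (velar) → [ŋ]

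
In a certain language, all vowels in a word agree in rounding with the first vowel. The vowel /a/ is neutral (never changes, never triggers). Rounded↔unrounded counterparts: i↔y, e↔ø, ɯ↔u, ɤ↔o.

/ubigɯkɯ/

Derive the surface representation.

/i/ harmonizes with /u/ ([+round]) → [y]
/ɯ/ harmonizes with /u/ ([+round]) → [u]
/ɯ/ harmonizes with /u/ ([+round]) → [u]

[ubyguku]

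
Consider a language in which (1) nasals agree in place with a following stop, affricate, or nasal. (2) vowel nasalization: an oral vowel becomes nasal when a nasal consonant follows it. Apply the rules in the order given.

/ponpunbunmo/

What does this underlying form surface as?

[põmpũmbũmmo]

Rule 1: /n/ before /p/ (labial) → [m]
Rule 1: /n/ before /b/ (labial) → [m]
Rule 1: /n/ before /m/ (labial) → [m]
After rule 1: pompumbummo
Rule 2: /o/ before nasal /m/ → [õ]
Rule 2: /u/ before nasal /m/ → [ũ]
Rule 2: /u/ before nasal /m/ → [ũ]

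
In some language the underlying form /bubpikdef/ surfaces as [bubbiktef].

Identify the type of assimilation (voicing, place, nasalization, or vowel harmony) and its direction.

voicing assimilation, progressive

/p/→[b] /d/→[t].
Each target copies a feature from the preceding segment, so the direction is progressive.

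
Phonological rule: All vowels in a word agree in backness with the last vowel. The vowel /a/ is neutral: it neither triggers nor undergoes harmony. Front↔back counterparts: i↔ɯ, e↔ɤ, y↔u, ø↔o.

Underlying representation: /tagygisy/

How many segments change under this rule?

No segment meets the rule's conditions.

0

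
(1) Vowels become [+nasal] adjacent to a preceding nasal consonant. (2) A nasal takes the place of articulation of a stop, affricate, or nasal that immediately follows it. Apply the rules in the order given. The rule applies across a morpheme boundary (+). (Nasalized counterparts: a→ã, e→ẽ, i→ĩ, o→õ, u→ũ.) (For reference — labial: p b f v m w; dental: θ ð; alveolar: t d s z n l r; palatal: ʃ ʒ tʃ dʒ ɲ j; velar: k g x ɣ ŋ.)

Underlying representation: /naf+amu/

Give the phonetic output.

[nãf+amũ]

Rule 1: /a/ after nasal /n/ → [ã]
Rule 1: /u/ after nasal /m/ → [ũ]
After rule 1: nãf+amũ
Rule 2: no segment meets the rule's conditions; no change.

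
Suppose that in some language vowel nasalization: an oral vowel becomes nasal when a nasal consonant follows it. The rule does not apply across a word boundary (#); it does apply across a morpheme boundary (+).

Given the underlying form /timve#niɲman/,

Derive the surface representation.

/i/ before nasal /m/ → [ĩ]
/i/ before nasal /ɲ/ → [ĩ]
/a/ before nasal /n/ → [ã]

[tĩmve#nĩɲmãn]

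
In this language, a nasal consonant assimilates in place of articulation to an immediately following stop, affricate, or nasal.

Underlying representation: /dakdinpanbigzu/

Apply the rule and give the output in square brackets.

/n/ before /p/ (labial) → [m]
/n/ before /b/ (labial) → [m]

[dakdimpambigzu]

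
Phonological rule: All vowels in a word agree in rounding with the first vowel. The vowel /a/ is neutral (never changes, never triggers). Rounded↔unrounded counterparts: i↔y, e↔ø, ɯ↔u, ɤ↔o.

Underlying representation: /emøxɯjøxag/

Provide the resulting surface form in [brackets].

/ø/ harmonizes with /e/ ([-round]) → [e]
/ø/ harmonizes with /e/ ([-round]) → [e]

[emexɯjexag]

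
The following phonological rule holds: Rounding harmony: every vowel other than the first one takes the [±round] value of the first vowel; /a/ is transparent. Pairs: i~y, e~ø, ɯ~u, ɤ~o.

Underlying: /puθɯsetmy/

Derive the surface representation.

[puθusøtmy]

/ɯ/ harmonizes with /u/ ([+round]) → [u]
/e/ harmonizes with /u/ ([+round]) → [ø]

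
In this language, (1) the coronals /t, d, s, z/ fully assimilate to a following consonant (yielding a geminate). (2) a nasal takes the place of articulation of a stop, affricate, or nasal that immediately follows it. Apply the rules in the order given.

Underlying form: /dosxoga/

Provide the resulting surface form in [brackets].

[doxxoga]

Rule 1: /s/ before /x/ → [x] (total assimilation)
After rule 1: doxxoga
Rule 2: no segment meets the rule's conditions; no change.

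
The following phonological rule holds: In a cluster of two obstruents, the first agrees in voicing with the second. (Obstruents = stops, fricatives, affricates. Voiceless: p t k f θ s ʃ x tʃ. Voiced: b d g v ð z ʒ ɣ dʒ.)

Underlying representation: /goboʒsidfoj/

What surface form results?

/ʒ/ before /s/ (voiceless) → [ʃ]
/d/ before /f/ (voiceless) → [t]

[goboʃsitfoj]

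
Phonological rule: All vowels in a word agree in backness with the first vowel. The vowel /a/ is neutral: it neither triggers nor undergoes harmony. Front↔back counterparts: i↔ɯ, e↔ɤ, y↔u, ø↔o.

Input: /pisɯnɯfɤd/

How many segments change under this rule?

/ɯ/ harmonizes with /i/ ([-back]) → [i]
/ɯ/ harmonizes with /i/ ([-back]) → [i]
/ɤ/ harmonizes with /i/ ([-back]) → [e]
3 segments change.

3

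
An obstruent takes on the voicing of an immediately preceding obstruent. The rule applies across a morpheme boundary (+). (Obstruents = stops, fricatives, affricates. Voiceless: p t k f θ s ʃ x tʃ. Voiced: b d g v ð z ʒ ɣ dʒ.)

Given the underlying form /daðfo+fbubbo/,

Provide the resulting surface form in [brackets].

[daðvo+fpubbo]

/f/ after /ð/ (voiced) → [v]
/b/ after /f/ (voiceless) → [p]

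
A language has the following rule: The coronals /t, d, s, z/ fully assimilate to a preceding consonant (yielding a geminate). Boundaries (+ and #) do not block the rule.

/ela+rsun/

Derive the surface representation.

/s/ after /r/ → [r] (total assimilation)

[ela+rrun]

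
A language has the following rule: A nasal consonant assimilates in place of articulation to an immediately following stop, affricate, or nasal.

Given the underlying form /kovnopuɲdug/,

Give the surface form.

/ɲ/ before /d/ (alveolar) → [n]

[kovnopundug]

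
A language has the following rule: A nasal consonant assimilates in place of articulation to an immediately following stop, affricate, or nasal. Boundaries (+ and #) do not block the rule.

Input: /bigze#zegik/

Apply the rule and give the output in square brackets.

[bigze#zegik]

no segment meets the rule's conditions; no change.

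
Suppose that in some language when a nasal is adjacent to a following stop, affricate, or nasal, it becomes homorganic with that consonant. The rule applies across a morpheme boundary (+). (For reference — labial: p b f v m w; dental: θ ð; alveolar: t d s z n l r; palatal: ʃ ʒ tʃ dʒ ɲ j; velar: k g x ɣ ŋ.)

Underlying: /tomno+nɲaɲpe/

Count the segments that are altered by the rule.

3

/m/ before /n/ (alveolar) → [n]
/n/ before /ɲ/ (palatal) → [ɲ]
/ɲ/ before /p/ (labial) → [m]
3 segments change.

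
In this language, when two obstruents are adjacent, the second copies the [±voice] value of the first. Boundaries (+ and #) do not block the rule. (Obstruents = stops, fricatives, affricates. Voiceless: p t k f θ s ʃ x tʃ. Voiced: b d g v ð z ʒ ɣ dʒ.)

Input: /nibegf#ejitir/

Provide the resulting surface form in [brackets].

[nibegv#ejitir]

/f/ after /g/ (voiced) → [v]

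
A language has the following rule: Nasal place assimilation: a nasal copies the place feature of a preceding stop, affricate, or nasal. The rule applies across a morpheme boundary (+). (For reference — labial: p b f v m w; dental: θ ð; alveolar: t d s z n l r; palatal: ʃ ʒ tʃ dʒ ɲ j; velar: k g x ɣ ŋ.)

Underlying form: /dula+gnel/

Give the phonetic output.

/n/ after /g/ (velar) → [ŋ]

[dula+gŋel]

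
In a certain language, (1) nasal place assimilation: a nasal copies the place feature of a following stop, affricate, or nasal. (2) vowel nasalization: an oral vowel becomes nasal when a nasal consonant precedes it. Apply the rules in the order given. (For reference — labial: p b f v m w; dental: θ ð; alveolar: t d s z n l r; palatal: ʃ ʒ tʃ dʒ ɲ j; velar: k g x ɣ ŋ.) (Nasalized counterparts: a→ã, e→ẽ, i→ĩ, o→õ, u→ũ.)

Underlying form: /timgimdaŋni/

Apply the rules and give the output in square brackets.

[tiŋgindannĩ]

Rule 1: /m/ before /g/ (velar) → [ŋ]
Rule 1: /m/ before /d/ (alveolar) → [n]
Rule 1: /ŋ/ before /n/ (alveolar) → [n]
After rule 1: tiŋgindanni
Rule 2: /i/ after nasal /n/ → [ĩ]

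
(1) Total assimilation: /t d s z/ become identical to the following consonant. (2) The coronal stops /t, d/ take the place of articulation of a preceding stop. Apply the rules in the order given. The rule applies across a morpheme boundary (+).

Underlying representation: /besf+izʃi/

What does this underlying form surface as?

[beff+iʃʃi]

Rule 1: /s/ before /f/ → [f] (total assimilation)
Rule 1: /z/ before /ʃ/ → [ʃ] (total assimilation)
After rule 1: beff+iʃʃi
Rule 2: no segment meets the rule's conditions; no change.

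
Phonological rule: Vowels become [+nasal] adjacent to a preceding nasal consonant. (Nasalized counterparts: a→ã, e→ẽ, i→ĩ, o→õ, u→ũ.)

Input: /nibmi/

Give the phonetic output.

/i/ after nasal /n/ → [ĩ]
/i/ after nasal /m/ → [ĩ]

[nĩbmĩ]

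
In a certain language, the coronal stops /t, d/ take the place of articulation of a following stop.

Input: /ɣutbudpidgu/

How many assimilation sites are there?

/t/ before /b/ (labial) → [p]
/d/ before /p/ (labial) → [b]
/d/ before /g/ (velar) → [g]
3 segments change.

3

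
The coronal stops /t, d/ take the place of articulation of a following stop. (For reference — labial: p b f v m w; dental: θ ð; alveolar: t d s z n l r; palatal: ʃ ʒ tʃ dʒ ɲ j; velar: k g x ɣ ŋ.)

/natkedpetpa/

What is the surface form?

/t/ before /k/ (velar) → [k]
/d/ before /p/ (labial) → [b]
/t/ before /p/ (labial) → [p]

[nakkebpeppa]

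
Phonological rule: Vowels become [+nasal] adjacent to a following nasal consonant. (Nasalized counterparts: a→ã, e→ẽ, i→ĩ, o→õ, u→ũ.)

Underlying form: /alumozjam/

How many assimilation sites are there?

/u/ before nasal /m/ → [ũ]
/a/ before nasal /m/ → [ã]
2 segments change.

2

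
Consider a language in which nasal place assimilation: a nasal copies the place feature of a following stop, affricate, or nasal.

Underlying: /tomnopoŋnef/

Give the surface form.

/m/ before /n/ (alveolar) → [n]
/ŋ/ before /n/ (alveolar) → [n]

[tonnoponnef]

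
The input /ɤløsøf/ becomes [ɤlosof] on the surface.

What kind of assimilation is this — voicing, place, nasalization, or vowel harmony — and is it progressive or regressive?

vowel harmony, progressive

/ø/→[o] /ø/→[o].
Vowels agree with the first vowel, so the harmony is progressive.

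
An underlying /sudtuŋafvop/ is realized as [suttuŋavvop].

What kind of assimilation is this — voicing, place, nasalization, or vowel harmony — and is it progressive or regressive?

voicing assimilation, regressive

/d/→[t] /f/→[v].
Each target copies a feature from the following segment, so the direction is regressive.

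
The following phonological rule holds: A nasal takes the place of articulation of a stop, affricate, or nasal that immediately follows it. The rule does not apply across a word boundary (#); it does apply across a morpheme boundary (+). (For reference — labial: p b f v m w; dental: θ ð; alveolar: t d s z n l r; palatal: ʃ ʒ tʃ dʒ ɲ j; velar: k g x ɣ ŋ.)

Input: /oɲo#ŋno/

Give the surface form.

/ŋ/ before /n/ (alveolar) → [n]

[oɲo#nno]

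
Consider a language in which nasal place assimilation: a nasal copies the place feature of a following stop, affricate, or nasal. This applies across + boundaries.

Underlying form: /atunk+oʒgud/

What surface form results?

[atuŋk+oʒgud]

/n/ before /k/ (velar) → [ŋ]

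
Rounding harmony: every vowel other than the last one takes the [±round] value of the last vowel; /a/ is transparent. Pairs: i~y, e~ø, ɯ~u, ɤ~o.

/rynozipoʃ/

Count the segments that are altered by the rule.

/i/ harmonizes with /o/ ([+round]) → [y]
1 segment changes.

1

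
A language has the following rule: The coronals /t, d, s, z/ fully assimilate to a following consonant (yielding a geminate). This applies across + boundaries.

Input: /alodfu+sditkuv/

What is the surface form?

[aloffu+ddikkuv]

/d/ before /f/ → [f] (total assimilation)
/s/ before /d/ → [d] (total assimilation)
/t/ before /k/ → [k] (total assimilation)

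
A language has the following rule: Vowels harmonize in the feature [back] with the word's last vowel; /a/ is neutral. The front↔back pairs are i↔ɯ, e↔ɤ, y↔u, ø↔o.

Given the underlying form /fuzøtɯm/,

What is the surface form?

/ø/ harmonizes with /ɯ/ ([+back]) → [o]

[fuzotɯm]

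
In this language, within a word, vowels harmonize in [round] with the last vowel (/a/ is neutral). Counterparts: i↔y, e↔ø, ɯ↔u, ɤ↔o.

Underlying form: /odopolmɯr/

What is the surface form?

[ɤdɤpɤlmɯr]

/o/ harmonizes with /ɯ/ ([-round]) → [ɤ]
/o/ harmonizes with /ɯ/ ([-round]) → [ɤ]
/o/ harmonizes with /ɯ/ ([-round]) → [ɤ]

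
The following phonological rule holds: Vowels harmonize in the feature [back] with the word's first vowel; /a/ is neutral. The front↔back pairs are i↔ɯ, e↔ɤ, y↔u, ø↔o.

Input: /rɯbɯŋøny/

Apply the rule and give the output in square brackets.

[rɯbɯŋonu]

/ø/ harmonizes with /ɯ/ ([+back]) → [o]
/y/ harmonizes with /ɯ/ ([+back]) → [u]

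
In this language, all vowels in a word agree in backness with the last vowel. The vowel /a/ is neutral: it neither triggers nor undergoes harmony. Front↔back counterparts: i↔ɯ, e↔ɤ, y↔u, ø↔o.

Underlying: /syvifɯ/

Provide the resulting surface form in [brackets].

/y/ harmonizes with /ɯ/ ([+back]) → [u]
/i/ harmonizes with /ɯ/ ([+back]) → [ɯ]

[suvɯfɯ]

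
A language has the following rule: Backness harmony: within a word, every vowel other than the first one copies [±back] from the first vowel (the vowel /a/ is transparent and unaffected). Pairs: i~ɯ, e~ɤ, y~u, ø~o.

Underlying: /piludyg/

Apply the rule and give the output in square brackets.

[pilydyg]

/u/ harmonizes with /i/ ([-back]) → [y]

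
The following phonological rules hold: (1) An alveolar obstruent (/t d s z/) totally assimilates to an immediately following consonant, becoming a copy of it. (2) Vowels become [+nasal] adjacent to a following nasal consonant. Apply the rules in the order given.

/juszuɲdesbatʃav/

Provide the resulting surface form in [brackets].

[juzzũɲdebbatʃav]

Rule 1: /s/ before /z/ → [z] (total assimilation)
Rule 1: /s/ before /b/ → [b] (total assimilation)
After rule 1: juzzuɲdebbatʃav
Rule 2: /u/ before nasal /ɲ/ → [ũ]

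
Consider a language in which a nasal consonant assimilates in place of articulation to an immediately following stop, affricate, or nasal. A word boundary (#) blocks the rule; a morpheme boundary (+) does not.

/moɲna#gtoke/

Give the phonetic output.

[monna#gtoke]

/ɲ/ before /n/ (alveolar) → [n]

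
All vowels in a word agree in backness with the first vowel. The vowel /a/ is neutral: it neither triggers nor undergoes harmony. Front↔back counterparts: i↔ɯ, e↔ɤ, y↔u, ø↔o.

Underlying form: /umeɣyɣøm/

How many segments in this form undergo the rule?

/e/ harmonizes with /u/ ([+back]) → [ɤ]
/y/ harmonizes with /u/ ([+back]) → [u]
/ø/ harmonizes with /u/ ([+back]) → [o]
3 segments change.

3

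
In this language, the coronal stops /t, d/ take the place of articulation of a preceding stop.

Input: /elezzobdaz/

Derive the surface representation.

/d/ after /b/ (labial) → [b]

[elezzobbaz]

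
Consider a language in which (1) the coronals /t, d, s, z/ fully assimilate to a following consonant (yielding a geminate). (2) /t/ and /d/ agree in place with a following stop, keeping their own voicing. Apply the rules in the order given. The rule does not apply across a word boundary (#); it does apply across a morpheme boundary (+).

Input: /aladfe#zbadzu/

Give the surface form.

[alaffe#bbazzu]

Rule 1: /d/ before /f/ → [f] (total assimilation)
Rule 1: /z/ before /b/ → [b] (total assimilation)
Rule 1: /d/ before /z/ → [z] (total assimilation)
After rule 1: alaffe#bbazzu
Rule 2: no segment meets the rule's conditions; no change.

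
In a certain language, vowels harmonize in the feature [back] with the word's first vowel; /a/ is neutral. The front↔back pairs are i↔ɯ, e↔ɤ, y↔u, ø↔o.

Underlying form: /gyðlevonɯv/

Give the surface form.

[gyðlevøniv]

/o/ harmonizes with /y/ ([-back]) → [ø]
/ɯ/ harmonizes with /y/ ([-back]) → [i]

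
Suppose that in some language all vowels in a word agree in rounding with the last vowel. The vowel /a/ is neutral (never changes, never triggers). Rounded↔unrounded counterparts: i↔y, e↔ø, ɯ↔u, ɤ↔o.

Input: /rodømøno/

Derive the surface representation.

[rodømøno]

no segment meets the rule's conditions; no change.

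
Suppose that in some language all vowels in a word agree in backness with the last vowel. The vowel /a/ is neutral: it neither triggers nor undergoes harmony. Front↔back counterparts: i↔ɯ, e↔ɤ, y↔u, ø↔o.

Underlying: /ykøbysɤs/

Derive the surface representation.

[ukobusɤs]

/y/ harmonizes with /ɤ/ ([+back]) → [u]
/ø/ harmonizes with /ɤ/ ([+back]) → [o]
/y/ harmonizes with /ɤ/ ([+back]) → [u]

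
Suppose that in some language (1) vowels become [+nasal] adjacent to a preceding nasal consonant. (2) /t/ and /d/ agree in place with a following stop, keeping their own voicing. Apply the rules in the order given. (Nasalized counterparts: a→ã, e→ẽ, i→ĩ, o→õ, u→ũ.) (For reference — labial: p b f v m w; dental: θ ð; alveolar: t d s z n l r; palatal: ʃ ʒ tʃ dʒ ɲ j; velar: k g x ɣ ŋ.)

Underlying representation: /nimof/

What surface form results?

Rule 1: /i/ after nasal /n/ → [ĩ]
Rule 1: /o/ after nasal /m/ → [õ]
After rule 1: nĩmõf
Rule 2: no segment meets the rule's conditions; no change.

[nĩmõf]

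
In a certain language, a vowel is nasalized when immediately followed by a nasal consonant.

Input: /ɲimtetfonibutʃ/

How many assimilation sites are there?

/i/ before nasal /m/ → [ĩ]
/o/ before nasal /n/ → [õ]
2 segments change.

2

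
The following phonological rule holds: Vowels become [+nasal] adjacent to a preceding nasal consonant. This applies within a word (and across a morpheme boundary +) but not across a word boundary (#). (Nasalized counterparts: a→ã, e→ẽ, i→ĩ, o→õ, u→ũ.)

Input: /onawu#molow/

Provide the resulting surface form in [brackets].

/a/ after nasal /n/ → [ã]
/o/ after nasal /m/ → [õ]

[onãwu#mõlow]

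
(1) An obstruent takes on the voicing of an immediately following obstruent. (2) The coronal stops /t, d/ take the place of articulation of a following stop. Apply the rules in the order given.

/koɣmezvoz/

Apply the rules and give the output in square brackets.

[koɣmezvoz]

Rule 1: no segment meets the rule's conditions; no change.
After rule 1: koɣmezvoz
Rule 2: no segment meets the rule's conditions; no change.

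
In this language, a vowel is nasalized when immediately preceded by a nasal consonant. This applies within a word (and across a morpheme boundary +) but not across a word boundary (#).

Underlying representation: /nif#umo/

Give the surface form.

[nĩf#umõ]

/i/ after nasal /n/ → [ĩ]
/o/ after nasal /m/ → [õ]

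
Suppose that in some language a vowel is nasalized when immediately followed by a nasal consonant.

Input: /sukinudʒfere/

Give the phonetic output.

/i/ before nasal /n/ → [ĩ]

[sukĩnudʒfere]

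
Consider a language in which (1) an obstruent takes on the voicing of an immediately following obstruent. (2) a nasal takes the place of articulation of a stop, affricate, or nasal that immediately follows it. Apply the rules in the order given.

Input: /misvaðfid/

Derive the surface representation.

[mizvaθfid]

Rule 1: /s/ before /v/ (voiced) → [z]
Rule 1: /ð/ before /f/ (voiceless) → [θ]
After rule 1: mizvaθfid
Rule 2: no segment meets the rule's conditions; no change.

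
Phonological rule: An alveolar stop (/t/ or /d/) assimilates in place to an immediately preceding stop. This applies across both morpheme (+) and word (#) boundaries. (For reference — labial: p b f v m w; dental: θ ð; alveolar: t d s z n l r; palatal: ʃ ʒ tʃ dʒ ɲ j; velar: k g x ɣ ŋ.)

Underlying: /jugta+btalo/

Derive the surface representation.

[jugka+bpalo]

/t/ after /g/ (velar) → [k]
/t/ after /b/ (labial) → [p]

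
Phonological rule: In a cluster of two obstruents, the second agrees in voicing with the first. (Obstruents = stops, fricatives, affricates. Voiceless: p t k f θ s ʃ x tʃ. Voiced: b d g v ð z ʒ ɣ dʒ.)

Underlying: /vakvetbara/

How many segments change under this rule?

2

/v/ after /k/ (voiceless) → [f]
/b/ after /t/ (voiceless) → [p]
2 segments change.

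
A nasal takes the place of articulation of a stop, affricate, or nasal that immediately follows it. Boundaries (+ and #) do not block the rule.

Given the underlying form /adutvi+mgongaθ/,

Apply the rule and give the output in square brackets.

[adutvi+ŋgoŋgaθ]

/m/ before /g/ (velar) → [ŋ]
/n/ before /g/ (velar) → [ŋ]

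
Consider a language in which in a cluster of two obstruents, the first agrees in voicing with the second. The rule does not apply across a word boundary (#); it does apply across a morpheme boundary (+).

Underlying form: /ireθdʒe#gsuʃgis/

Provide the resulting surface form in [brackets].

[ireðdʒe#ksuʒgis]

/θ/ before /dʒ/ (voiced) → [ð]
/g/ before /s/ (voiceless) → [k]
/ʃ/ before /g/ (voiced) → [ʒ]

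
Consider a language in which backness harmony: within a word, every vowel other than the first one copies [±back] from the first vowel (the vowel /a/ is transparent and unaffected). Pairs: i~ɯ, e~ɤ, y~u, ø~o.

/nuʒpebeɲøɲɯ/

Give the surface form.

[nuʒpɤbɤɲoɲɯ]

/e/ harmonizes with /u/ ([+back]) → [ɤ]
/e/ harmonizes with /u/ ([+back]) → [ɤ]
/ø/ harmonizes with /u/ ([+back]) → [o]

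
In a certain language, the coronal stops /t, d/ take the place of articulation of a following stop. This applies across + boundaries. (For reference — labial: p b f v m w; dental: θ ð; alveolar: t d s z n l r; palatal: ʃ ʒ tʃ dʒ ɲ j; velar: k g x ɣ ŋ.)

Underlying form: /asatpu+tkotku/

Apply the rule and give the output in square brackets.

/t/ before /p/ (labial) → [p]
/t/ before /k/ (velar) → [k]
/t/ before /k/ (velar) → [k]

[asappu+kkokku]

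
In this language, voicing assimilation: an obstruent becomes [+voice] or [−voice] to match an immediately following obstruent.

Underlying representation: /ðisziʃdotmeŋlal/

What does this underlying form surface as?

[ðizziʒdotmeŋlal]

/s/ before /z/ (voiced) → [z]
/ʃ/ before /d/ (voiced) → [ʒ]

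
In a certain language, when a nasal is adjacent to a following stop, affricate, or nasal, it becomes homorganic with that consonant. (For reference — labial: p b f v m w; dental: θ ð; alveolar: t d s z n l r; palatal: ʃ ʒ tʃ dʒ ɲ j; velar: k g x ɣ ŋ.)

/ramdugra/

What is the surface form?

[randugra]

/m/ before /d/ (alveolar) → [n]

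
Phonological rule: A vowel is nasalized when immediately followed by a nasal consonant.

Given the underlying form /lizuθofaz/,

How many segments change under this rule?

No segment meets the rule's conditions.

0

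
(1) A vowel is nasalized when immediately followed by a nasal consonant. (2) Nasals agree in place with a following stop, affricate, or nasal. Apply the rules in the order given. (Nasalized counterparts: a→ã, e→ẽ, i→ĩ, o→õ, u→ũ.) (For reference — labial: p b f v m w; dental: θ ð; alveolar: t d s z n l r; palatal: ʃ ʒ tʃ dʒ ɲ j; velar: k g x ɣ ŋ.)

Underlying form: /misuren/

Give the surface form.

Rule 1: /e/ before nasal /n/ → [ẽ]
After rule 1: misurẽn
Rule 2: no segment meets the rule's conditions; no change.

[misurẽn]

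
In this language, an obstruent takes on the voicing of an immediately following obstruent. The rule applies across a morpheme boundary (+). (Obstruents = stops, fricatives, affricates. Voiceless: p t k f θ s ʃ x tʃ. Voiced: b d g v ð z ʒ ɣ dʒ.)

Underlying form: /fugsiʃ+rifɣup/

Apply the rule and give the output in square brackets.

[fuksiʃ+rivɣup]

/g/ before /s/ (voiceless) → [k]
/f/ before /ɣ/ (voiced) → [v]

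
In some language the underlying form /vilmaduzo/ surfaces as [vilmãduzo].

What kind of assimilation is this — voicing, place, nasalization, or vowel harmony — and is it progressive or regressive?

nasalization, progressive

/a/→[ã].
Each target copies a feature from the preceding segment, so the direction is progressive.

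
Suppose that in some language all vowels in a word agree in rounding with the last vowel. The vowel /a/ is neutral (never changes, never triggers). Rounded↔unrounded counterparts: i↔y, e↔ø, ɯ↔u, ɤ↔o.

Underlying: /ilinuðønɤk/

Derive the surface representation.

[ilinɯðenɤk]

/u/ harmonizes with /ɤ/ ([-round]) → [ɯ]
/ø/ harmonizes with /ɤ/ ([-round]) → [e]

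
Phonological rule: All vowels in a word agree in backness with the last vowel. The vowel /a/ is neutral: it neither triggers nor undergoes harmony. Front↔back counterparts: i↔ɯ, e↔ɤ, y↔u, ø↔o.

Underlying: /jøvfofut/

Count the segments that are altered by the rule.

/ø/ harmonizes with /u/ ([+back]) → [o]
1 segment changes.

1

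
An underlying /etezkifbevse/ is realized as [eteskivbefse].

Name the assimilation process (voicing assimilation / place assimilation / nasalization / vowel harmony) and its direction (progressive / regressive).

/z/→[s] /f/→[v] /v/→[f].
Each target copies a feature from the following segment, so the direction is regressive.

voicing assimilation, regressive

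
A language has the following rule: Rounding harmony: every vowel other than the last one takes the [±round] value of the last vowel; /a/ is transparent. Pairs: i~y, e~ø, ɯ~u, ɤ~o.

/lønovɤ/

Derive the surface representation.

/ø/ harmonizes with /ɤ/ ([-round]) → [e]
/o/ harmonizes with /ɤ/ ([-round]) → [ɤ]

[lenɤvɤ]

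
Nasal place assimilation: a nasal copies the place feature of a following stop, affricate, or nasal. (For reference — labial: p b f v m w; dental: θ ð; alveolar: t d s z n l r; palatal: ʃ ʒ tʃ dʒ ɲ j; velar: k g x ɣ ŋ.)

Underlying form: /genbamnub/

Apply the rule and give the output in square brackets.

/n/ before /b/ (labial) → [m]
/m/ before /n/ (alveolar) → [n]

[gembannub]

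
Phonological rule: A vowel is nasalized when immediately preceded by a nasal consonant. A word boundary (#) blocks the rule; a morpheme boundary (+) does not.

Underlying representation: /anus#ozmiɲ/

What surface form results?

[anũs#ozmĩɲ]

/u/ after nasal /n/ → [ũ]
/i/ after nasal /m/ → [ĩ]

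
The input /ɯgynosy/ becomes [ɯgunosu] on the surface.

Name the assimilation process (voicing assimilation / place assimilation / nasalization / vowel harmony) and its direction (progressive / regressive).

/y/→[u] /y/→[u].
Vowels agree with the first vowel, so the harmony is progressive.

vowel harmony, progressive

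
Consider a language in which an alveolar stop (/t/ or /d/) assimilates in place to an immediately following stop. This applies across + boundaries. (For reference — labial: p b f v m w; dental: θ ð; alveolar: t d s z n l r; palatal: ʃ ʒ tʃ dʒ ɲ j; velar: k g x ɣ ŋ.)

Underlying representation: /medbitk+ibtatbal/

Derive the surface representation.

[mebbikk+ibtapbal]

/d/ before /b/ (labial) → [b]
/t/ before /k/ (velar) → [k]
/t/ before /b/ (labial) → [p]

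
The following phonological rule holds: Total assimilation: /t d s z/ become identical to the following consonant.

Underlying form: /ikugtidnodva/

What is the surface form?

[ikugtinnovva]

/d/ before /n/ → [n] (total assimilation)
/d/ before /v/ → [v] (total assimilation)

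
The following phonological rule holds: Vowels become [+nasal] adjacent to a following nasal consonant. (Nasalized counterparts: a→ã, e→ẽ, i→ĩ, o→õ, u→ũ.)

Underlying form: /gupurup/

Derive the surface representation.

[gupurup]

no segment meets the rule's conditions; no change.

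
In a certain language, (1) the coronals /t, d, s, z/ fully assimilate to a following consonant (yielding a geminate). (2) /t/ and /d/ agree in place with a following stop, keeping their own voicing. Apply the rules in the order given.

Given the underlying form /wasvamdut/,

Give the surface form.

Rule 1: /s/ before /v/ → [v] (total assimilation)
After rule 1: wavvamdut
Rule 2: no segment meets the rule's conditions; no change.

[wavvamdut]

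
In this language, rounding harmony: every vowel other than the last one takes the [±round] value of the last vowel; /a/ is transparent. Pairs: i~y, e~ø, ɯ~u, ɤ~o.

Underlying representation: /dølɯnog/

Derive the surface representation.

[dølunog]

/ɯ/ harmonizes with /o/ ([+round]) → [u]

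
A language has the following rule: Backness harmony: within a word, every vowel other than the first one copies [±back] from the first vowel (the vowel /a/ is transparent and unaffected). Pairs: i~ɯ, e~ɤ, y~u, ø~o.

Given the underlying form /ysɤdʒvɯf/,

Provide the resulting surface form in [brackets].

/ɤ/ harmonizes with /y/ ([-back]) → [e]
/ɯ/ harmonizes with /y/ ([-back]) → [i]

[ysedʒvif]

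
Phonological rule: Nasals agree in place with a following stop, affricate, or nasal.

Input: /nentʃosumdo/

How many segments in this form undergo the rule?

/n/ before /tʃ/ (palatal) → [ɲ]
/m/ before /d/ (alveolar) → [n]
2 segments change.

2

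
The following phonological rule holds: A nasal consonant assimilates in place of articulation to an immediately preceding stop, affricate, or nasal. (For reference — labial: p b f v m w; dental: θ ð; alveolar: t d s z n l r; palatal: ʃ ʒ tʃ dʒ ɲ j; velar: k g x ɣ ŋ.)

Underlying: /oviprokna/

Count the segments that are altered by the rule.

1

/n/ after /k/ (velar) → [ŋ]
1 segment changes.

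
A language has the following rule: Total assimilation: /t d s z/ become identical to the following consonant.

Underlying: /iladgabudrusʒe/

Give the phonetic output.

/d/ before /g/ → [g] (total assimilation)
/d/ before /r/ → [r] (total assimilation)
/s/ before /ʒ/ → [ʒ] (total assimilation)

[ilaggaburruʒʒe]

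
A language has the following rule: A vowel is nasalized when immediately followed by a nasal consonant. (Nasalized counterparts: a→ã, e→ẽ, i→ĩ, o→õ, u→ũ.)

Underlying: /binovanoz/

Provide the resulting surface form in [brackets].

/i/ before nasal /n/ → [ĩ]
/a/ before nasal /n/ → [ã]

[bĩnovãnoz]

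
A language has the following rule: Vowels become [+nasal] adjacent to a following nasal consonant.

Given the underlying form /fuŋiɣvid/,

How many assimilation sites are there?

/u/ before nasal /ŋ/ → [ũ]
1 segment changes.

1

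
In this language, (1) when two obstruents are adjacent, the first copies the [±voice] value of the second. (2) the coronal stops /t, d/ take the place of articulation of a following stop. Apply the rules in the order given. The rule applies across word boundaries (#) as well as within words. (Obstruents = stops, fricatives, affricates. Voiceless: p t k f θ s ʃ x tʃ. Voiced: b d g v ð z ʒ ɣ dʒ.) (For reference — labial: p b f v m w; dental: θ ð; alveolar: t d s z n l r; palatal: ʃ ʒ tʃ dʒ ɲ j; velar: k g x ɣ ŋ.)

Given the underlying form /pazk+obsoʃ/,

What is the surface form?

Rule 1: /z/ before /k/ (voiceless) → [s]
Rule 1: /b/ before /s/ (voiceless) → [p]
After rule 1: pask+opsoʃ
Rule 2: no segment meets the rule's conditions; no change.

[pask+opsoʃ]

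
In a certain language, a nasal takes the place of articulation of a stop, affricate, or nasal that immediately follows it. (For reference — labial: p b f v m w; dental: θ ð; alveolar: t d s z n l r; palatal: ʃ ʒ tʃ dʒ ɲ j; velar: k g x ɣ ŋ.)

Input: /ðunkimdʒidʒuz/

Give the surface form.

[ðuŋkiɲdʒidʒuz]

/n/ before /k/ (velar) → [ŋ]
/m/ before /dʒ/ (palatal) → [ɲ]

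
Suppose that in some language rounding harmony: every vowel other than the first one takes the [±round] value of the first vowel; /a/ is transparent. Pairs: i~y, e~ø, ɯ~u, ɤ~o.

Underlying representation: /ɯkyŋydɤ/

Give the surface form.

[ɯkiŋidɤ]

/y/ harmonizes with /ɯ/ ([-round]) → [i]
/y/ harmonizes with /ɯ/ ([-round]) → [i]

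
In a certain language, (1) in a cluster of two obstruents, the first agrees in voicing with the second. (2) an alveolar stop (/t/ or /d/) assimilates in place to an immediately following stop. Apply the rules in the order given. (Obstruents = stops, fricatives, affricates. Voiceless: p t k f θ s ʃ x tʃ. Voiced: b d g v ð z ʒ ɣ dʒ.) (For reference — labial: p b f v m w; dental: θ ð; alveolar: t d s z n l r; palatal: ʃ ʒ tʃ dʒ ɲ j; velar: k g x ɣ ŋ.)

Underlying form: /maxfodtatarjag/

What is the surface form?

[maxfottatarjag]

Rule 1: /d/ before /t/ (voiceless) → [t]
After rule 1: maxfottatarjag
Rule 2: no segment meets the rule's conditions; no change.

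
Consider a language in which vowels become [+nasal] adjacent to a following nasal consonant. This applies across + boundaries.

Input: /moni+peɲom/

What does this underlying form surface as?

[mõni+pẽɲõm]

/o/ before nasal /n/ → [õ]
/e/ before nasal /ɲ/ → [ẽ]
/o/ before nasal /m/ → [õ]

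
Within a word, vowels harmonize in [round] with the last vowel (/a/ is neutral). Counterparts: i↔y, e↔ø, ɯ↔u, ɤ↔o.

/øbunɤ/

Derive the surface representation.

[ebɯnɤ]

/ø/ harmonizes with /ɤ/ ([-round]) → [e]
/u/ harmonizes with /ɤ/ ([-round]) → [ɯ]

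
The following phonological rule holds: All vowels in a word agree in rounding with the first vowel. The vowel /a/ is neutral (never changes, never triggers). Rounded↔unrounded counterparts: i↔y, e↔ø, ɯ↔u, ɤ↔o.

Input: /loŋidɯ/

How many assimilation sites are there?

/i/ harmonizes with /o/ ([+round]) → [y]
/ɯ/ harmonizes with /o/ ([+round]) → [u]
2 segments change.

2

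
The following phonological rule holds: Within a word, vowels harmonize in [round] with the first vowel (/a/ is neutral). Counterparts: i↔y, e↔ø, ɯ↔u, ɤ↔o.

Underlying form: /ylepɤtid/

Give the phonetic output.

[yløpotyd]

/e/ harmonizes with /y/ ([+round]) → [ø]
/ɤ/ harmonizes with /y/ ([+round]) → [o]
/i/ harmonizes with /y/ ([+round]) → [y]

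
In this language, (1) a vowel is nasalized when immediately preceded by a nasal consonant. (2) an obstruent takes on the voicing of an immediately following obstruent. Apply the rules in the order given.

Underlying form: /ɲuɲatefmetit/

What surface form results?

Rule 1: /u/ after nasal /ɲ/ → [ũ]
Rule 1: /a/ after nasal /ɲ/ → [ã]
Rule 1: /e/ after nasal /m/ → [ẽ]
After rule 1: ɲũɲãtefmẽtit
Rule 2: no segment meets the rule's conditions; no change.

[ɲũɲãtefmẽtit]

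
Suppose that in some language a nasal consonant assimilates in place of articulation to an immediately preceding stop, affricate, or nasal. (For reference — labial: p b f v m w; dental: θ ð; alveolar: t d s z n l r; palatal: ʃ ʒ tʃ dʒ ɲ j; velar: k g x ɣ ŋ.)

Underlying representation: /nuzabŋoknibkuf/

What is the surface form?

/ŋ/ after /b/ (labial) → [m]
/n/ after /k/ (velar) → [ŋ]

[nuzabmokŋibkuf]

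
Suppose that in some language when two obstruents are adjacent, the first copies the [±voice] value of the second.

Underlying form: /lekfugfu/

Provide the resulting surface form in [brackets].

/g/ before /f/ (voiceless) → [k]

[lekfukfu]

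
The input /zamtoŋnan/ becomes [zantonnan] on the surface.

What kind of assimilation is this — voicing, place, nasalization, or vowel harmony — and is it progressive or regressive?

place assimilation, regressive

/m/→[n] /ŋ/→[n].
Each target copies a feature from the following segment, so the direction is regressive.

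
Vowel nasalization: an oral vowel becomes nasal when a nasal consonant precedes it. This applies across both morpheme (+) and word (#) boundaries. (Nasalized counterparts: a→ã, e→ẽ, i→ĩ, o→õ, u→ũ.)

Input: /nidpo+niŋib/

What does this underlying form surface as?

/i/ after nasal /n/ → [ĩ]
/i/ after nasal /n/ → [ĩ]
/i/ after nasal /ŋ/ → [ĩ]

[nĩdpo+nĩŋĩb]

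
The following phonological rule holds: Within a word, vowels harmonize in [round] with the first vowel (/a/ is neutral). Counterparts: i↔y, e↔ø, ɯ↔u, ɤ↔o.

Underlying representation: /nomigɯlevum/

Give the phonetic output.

/i/ harmonizes with /o/ ([+round]) → [y]
/ɯ/ harmonizes with /o/ ([+round]) → [u]
/e/ harmonizes with /o/ ([+round]) → [ø]

[nomyguløvum]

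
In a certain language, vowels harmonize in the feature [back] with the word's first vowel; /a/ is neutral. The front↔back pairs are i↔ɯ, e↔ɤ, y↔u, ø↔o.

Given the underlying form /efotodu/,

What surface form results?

[eføtødy]

/o/ harmonizes with /e/ ([-back]) → [ø]
/o/ harmonizes with /e/ ([-back]) → [ø]
/u/ harmonizes with /e/ ([-back]) → [y]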